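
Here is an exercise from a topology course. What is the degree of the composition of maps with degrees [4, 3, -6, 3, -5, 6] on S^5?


Degree is multiplicative: deg(composition) = product of degrees.
= (4) * (3) * (-6) * (3) * (-5) * (6) = 6480

6480


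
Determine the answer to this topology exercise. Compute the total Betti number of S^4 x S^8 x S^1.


Total Betti number is multiplicative under products.
Each S^d (d>=1) has total Betti number 2.
There are 3 sphere factors.
Total = 2^3 = 8

8


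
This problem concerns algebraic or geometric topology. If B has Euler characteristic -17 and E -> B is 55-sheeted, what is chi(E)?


For a finite covering: chi(E) = (number of sheets) * chi(B).
chi(E) = 55 * (-17) = -935

-935


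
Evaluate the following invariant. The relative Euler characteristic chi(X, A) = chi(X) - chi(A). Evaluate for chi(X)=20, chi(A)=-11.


Relative Euler characteristic: chi(X, A) = chi(X) - chi(A).
= 20 - (-11) = 31

31


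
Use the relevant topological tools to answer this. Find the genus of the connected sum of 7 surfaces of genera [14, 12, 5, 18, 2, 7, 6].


Genus is additive under connected sum of orientable surfaces.
g = 14 + 12 + 5 + 18 + 2 + 7 + 6 = 64

64


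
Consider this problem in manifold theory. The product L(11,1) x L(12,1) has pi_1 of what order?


pi_1(X x Y) = pi_1(X) x pi_1(Y).
pi_1(L(11,1)) = Z/11, pi_1(L(12,1)) = Z/12.
|Z/11 x Z/12| = 11 * 12 = 132

132


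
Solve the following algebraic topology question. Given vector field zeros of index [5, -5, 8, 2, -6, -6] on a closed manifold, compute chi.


Poincare-Hopf: chi(M) = sum of indices of zeros.
chi = (5) + (-5) + (8) + (2) + (-6) + (-6) = -2

-2


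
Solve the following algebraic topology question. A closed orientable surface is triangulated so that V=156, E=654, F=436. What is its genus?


chi = V - E + F = 156 - 654 + 436 = -62
For orientable closed surface: chi = 2 - 2g, so g = (2 - chi)/2.
g = (2 - (-62)) / 2 = 64 / 2 = 32

32


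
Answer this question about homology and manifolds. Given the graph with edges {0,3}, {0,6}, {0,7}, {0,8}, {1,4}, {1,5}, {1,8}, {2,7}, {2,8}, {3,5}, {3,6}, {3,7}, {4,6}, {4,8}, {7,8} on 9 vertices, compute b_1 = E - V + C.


b_1 = E - V + (number of components).
E = 15, V = 9, components = 1.
b_1 = 15 - 9 + 1 = 7

7


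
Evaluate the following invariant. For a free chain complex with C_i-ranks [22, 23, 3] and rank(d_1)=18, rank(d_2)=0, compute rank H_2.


rank H_k = rank(ker d_k) - rank(im d_{k+1}).
rank(ker d_2) = rank(C_2) - rank(d_2) = 3 - 0 = 3.
rank(im d_{2+1}) = 0.
rank H_2 = 3 - 0 = 3

3


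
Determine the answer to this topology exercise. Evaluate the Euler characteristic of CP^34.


CP^34 has one cell in each even dimension 0, 2, ..., 2*34 (34+1 cells total).
All cells are even-dimensional, so chi = number of cells.
chi = 34 + 1 = 35

35


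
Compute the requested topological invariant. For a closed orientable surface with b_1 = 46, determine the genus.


For a closed orientable surface: b_1 = 2g.
46 = 2g
g = 46 / 2 = 23

23


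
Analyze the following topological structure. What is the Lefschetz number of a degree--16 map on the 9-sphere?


On S^9: L(f) = tr(f_0*) + (-1)^9 tr(f_9*) = 1 + (-1)^9 * deg(f).
L(f) = 1 + (-1)^9 * -16 = 1 + 16 = 17

17


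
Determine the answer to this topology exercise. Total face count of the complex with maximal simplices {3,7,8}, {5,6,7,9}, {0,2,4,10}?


Each maximal simplex on m vertices has 2^m - 1 nonempty faces.
Take the union (dedupe shared faces).
Total distinct faces = 36

36


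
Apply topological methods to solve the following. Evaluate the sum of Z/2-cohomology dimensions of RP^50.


H^k(RP^50; Z/2) = Z/2 for each 0 <= k <= 50.
Total dimension = 50 + 1 = 51

51


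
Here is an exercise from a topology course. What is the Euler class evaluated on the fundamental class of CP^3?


For any closed oriented manifold, <e(TM),[M]> = chi(M).
chi(CP^3) = 3+1 = 4

4


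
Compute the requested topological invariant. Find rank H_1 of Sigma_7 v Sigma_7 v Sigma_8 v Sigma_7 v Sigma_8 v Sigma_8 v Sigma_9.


For a wedge X v Y: reduced H_k(X v Y) = H_k(X) + H_k(Y).
Each Sigma_g contributes b_1 = 2g.
b_1 = 14 + 14 + 16 + 14 + 16 + 16 + 18 = 108

108


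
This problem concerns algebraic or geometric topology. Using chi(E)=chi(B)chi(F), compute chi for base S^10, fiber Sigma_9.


chi(S^10) = 2 (n even), chi(Sigma_9) = 2 - 2*9 = -16.
chi(E) = 2 * (-16) = -32

-32


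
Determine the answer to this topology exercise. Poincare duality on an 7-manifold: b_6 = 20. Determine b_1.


Poincare duality for closed orientable n-manifolds: b_k = b_{n-k}.
Here n = 7, so b_1 = b_6 = 20

20


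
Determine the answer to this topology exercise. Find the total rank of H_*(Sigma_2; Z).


For Sigma_2: b_0 = 1, b_1 = 2g = 4, b_2 = 1.
Total = 1 + 4 + 1 = 6

6


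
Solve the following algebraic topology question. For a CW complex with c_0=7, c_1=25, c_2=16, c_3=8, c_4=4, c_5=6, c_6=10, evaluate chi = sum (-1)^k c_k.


chi = sum_k (-1)^k c_k.
= (-1)^0*7 + (-1)^1*25 + (-1)^2*16 + (-1)^3*8 + (-1)^4*4 + (-1)^5*6 + (-1)^6*10
= (7) + (-25) + (16) + (-8) + (4) + (-6) + (10)
= -2

-2


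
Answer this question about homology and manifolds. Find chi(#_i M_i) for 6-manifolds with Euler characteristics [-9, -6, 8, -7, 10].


For n-manifolds: chi(A#B) = chi(A) + chi(B) - chi(S^6).
chi(S^6) = 1 + (-1)^6 = 2.
chi(#) = (sum chi_i) - (5-1)*chi(S^6) = -4 - 4*2 = -12

-12


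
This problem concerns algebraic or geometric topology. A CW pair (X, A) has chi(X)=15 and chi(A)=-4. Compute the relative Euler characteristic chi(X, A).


Relative Euler characteristic: chi(X, A) = chi(X) - chi(A).
= 15 - (-4) = 19

19


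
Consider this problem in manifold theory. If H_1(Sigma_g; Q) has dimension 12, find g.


For a closed orientable surface: b_1 = 2g.
12 = 2g
g = 12 / 2 = 6

6


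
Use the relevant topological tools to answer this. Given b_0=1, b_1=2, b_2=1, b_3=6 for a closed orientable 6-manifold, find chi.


By Poincare duality b_k = b_{6-k}, so full Betti numbers: b_0=1, b_1=2, b_2=1, b_3=6, b_4=1, b_5=2, b_6=1.
chi = sum (-1)^k b_k = -6

-6


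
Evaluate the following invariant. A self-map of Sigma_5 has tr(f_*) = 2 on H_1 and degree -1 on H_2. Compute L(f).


L(f) = tr(f_0*) - tr(f_1*) + tr(f_2*).
= 1 - (2) + (-1)
= -2

-2


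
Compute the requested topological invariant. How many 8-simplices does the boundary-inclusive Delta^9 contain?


Delta^9 has 9+1 vertices. A 8-face is a choice of 8+1 vertices.
f_8 = C(9+1, 8+1) = C(10,9) = 10

10


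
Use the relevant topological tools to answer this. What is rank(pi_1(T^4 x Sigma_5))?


pi_1(A x B) = pi_1(A) x pi_1(B); rank of abelianization = b_1.
b_1(T^4) = 4, b_1(Sigma_5) = 2*5 = 10.
b_1(product) = 4 + 10 = 14

14


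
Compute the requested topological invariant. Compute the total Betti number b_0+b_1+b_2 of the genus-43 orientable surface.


For Sigma_43: b_0 = 1, b_1 = 2g = 86, b_2 = 1.
Total = 1 + 86 + 1 = 88

88


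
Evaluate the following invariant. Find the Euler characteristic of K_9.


K_9: V = 9, E = C(9,2) = 36.
chi = V - E = 9 - 36 = -27

-27


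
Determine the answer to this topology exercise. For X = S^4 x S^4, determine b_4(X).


Each S^d has Poincare polynomial 1 + t^d.
The product S^4 x S^4 has Poincare polynomial prod(1+t^d_i).
Expanding: b_0=1, b_4=2, b_8=1.
b_4 = 2

2


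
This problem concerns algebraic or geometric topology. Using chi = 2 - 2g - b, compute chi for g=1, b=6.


For a compact orientable surface with genus g and b boundary components: chi = 2 - 2g - b.
chi = 2 - 2*1 - 6 = 2 - 2 - 6 = -6

-6


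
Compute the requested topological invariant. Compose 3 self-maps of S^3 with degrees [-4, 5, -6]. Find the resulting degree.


Degree is multiplicative: deg(composition) = product of degrees.
= (-4) * (5) * (-6) = 120

120


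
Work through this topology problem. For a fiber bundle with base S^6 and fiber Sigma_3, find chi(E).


chi(S^6) = 2 (n even), chi(Sigma_3) = 2 - 2*3 = -4.
chi(E) = 2 * (-4) = -8

-8


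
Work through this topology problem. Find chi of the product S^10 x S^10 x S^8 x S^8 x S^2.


chi is multiplicative: chi(X x Y) = chi(X) chi(Y).
Each even-dim sphere has chi = 2. There are 5 factors.
chi = 2^5 = 32

32


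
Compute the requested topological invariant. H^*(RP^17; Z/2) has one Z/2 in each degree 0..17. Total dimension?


H^k(RP^17; Z/2) = Z/2 for each 0 <= k <= 17.
Total dimension = 17 + 1 = 18

18


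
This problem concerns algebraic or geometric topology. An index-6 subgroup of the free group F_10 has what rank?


Nielsen-Schreier: an index-n subgroup of F_r is free of rank 1 + n(r-1).
Equivalently: chi(cover) = n*chi(base); chi(vee_r S^1) = 1 - 10 = -9.
chi(E) = 6*(-9) = -54; rank = 1 - chi(E) = 1 - (-54) = 55.
rank = 1 + 6*(10-1) = 1 + 54 = 55

55


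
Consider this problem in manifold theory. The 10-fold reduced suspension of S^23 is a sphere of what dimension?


Each suspension raises dimension by 1: Sigma S^n = S^{n+1}.
Sigma^10 S^23 = S^{23+10} = S^33

33


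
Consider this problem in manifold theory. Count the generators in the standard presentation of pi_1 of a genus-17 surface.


Standard presentation: pi_1(Sigma_g) = <a_1,b_1,...,a_g,b_g | [a_1,b_1]...[a_g,b_g] = 1>.
Number of generators = 2g = 2*17 = 34

34


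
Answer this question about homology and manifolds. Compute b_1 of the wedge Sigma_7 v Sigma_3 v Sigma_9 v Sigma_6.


For a wedge X v Y: reduced H_k(X v Y) = H_k(X) + H_k(Y).
Each Sigma_g contributes b_1 = 2g.
b_1 = 14 + 6 + 18 + 12 = 50

50


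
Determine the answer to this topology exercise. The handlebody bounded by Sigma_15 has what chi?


A genus-g handlebody deformation retracts to a wedge of g circles.
chi(vee_g S^1) = 1 - g.
chi(H_15) = 1 - 15 = -14

-14


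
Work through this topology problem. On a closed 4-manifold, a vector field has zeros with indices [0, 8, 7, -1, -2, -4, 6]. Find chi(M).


Poincare-Hopf: chi(M) = sum of indices of zeros.
chi = (0) + (8) + (7) + (-1) + (-2) + (-4) + (6) = 14

14


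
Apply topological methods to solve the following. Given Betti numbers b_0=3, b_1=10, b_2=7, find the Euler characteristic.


chi = sum_k (-1)^k b_k.
= (3) + (-10) + (7)
= 0

0


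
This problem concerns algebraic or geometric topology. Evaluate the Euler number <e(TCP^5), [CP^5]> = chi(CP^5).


For any closed oriented manifold, <e(TM),[M]> = chi(M).
chi(CP^5) = 5+1 = 6

6


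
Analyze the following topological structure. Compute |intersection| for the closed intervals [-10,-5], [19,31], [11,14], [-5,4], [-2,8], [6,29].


Intersection = [max(a_i), min(b_i)] = [19, -5].
Since 19 > -5, the intersection is empty.
Length = 0

0


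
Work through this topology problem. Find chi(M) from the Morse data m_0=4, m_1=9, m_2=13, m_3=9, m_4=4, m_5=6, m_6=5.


Morse theory: chi(M) = sum_k (-1)^k m_k where m_k = #(index-k critical points).
= (4) + (-9) + (13) + (-9) + (4) + (-6) + (5) = 2

2


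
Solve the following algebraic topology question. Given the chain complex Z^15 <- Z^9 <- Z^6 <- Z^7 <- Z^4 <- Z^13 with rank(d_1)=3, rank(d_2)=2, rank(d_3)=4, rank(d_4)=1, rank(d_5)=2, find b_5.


rank H_k = rank(ker d_k) - rank(im d_{k+1}).
rank(ker d_5) = rank(C_5) - rank(d_5) = 13 - 2 = 11.
rank(im d_{5+1}) = 0.
rank H_5 = 11 - 0 = 11

11


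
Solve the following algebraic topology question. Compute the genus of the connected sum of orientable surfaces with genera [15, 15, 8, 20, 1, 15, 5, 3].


Genus is additive under connected sum of orientable surfaces.
g = 15 + 15 + 8 + 20 + 1 + 15 + 5 + 3 = 82

82


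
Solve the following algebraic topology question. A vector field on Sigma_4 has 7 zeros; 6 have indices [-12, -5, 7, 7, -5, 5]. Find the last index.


Poincare-Hopf: sum of indices = chi(M).
chi(Sigma_4) = 2 - 2*4 = -6.
Sum of known indices = -3.
x = chi - (sum known) = -6 - (-3) = -3

-3


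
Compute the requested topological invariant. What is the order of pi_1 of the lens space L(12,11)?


pi_1(L(p,q)) = Z/pZ for any q coprime to p.
|pi_1(L(12,11))| = 12

12


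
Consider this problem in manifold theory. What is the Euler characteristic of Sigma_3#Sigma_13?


chi(Sigma_3) = 2 - 2*3 = -4
chi(Sigma_13) = 2 - 2*13 = -24
For surfaces: chi(A#B) = chi(A) + chi(B) - 2.
chi = -4 + -24 - 2 = -30

-30


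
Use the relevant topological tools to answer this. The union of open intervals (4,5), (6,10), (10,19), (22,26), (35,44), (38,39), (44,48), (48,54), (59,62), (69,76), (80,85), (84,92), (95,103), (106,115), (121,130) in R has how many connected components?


Sort and merge overlapping open intervals.
Merged: (4,5), (6,10), (10,19), (22,26), (35,44), (44,48), (48,54), (59,62), (69,76), (80,92), (95,103), (106,115), (121,130).
Number of components = 13

13


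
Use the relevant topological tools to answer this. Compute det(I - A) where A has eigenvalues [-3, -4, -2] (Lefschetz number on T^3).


For a torus self-map: L(f) = det(I - A) where A acts on H_1.
L(f) = (1--3) * (1--4) * (1--2) = 4 * 5 * 3 = 60

60


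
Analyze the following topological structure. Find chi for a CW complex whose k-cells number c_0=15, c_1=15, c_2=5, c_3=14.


chi = sum_k (-1)^k c_k.
= (-1)^0*15 + (-1)^1*15 + (-1)^2*5 + (-1)^3*14
= (15) + (-15) + (5) + (-14)
= -9

-9


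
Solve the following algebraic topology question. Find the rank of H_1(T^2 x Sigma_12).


pi_1(A x B) = pi_1(A) x pi_1(B); rank of abelianization = b_1.
b_1(T^2) = 2, b_1(Sigma_12) = 2*12 = 24.
b_1(product) = 2 + 24 = 26

26


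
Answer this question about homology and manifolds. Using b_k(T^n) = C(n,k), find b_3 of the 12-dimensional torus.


By the Kunneth formula, b_k(T^n) = C(n,k).
b_3(T^12) = C(12,3).
C(12,3) = 12!/(3!*9!) = 220

220


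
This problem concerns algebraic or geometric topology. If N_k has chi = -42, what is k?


chi = 2 - k for closed non-orientable surfaces with k crosscaps.
-42 = 2 - k
k = 2 - (-42) = 44

44


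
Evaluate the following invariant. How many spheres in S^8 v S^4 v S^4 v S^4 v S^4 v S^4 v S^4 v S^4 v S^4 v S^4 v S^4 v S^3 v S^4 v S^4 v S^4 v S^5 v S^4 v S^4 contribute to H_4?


For a wedge of spheres, H_k (k>0) is free on one generator per sphere of dimension k.
Spheres of dimension 4: count = 15.
b_4 = 15

15


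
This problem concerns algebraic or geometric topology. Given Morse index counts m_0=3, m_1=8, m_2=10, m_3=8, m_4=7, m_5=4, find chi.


Morse theory: chi(M) = sum_k (-1)^k m_k where m_k = #(index-k critical points).
= (3) + (-8) + (10) + (-8) + (7) + (-4) = 0

0


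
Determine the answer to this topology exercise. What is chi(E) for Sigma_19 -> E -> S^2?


chi(S^2) = 2 (n even), chi(Sigma_19) = 2 - 2*19 = -36.
chi(E) = 2 * (-36) = -72

-72


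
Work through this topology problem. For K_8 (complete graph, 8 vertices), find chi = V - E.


K_8: V = 8, E = C(8,2) = 28.
chi = V - E = 8 - 28 = -20

-20


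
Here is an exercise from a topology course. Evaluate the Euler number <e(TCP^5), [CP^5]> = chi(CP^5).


For any closed oriented manifold, <e(TM),[M]> = chi(M).
chi(CP^5) = 5+1 = 6

6


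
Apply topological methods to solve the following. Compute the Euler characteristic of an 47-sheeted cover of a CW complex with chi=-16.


For a finite covering: chi(E) = (number of sheets) * chi(B).
chi(E) = 47 * (-16) = -752

-752


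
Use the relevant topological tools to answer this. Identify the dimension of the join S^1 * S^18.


Join of spheres: S^m * S^n = S^{m+n+1}.
dim = 1 + 18 + 1 = 20

20


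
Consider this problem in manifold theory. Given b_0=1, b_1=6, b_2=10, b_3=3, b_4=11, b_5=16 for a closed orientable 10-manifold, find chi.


By Poincare duality b_k = b_{10-k}, so full Betti numbers: b_0=1, b_1=6, b_2=10, b_3=3, b_4=11, b_5=16, b_6=11, b_7=3, b_8=10, b_9=6, b_10=1.
chi = sum (-1)^k b_k = 10

10


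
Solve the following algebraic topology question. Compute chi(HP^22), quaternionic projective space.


HP^22 has one cell in each dimension 0, 4, ..., 4*22 (22+1 cells, all even-dim).
chi = 22 + 1 = 23

23


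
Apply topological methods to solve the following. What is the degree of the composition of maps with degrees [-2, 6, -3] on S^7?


Degree is multiplicative: deg(composition) = product of degrees.
= (-2) * (6) * (-3) = 36

36


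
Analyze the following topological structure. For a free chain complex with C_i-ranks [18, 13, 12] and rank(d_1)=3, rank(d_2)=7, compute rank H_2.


rank H_k = rank(ker d_k) - rank(im d_{k+1}).
rank(ker d_2) = rank(C_2) - rank(d_2) = 12 - 7 = 5.
rank(im d_{2+1}) = 0.
rank H_2 = 5 - 0 = 5

5


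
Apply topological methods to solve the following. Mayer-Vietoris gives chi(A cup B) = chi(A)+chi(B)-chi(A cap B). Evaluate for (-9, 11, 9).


chi(A cup B) = chi(A) + chi(B) - chi(A cap B)
= -9 + (11) - (9)
= -7

-7


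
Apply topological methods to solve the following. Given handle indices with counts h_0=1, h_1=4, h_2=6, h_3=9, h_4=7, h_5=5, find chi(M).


Handles of index k contribute (-1)^k to chi (same as CW cells).
chi = (1) + (-4) + (6) + (-9) + (7) + (-5) = -4

-4


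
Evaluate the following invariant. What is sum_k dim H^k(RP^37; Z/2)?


H^k(RP^37; Z/2) = Z/2 for each 0 <= k <= 37.
Total dimension = 37 + 1 = 38

38


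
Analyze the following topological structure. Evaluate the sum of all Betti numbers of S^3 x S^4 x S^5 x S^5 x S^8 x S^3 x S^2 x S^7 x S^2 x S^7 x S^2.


Total Betti number is multiplicative under products.
Each S^d (d>=1) has total Betti number 2.
There are 11 sphere factors.
Total = 2^11 = 2048

2048


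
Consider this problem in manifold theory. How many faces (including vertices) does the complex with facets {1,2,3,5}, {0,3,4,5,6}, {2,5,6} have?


Each maximal simplex on m vertices has 2^m - 1 nonempty faces.
Take the union (dedupe shared faces).
Total distinct faces = 45

45


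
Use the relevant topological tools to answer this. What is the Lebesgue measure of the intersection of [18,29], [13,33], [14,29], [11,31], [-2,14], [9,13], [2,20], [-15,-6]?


Intersection = [max(a_i), min(b_i)] = [18, -6].
Since 18 > -6, the intersection is empty.
Length = 0

0


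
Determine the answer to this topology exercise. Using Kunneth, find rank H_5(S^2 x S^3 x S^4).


Each S^d has Poincare polynomial 1 + t^d.
The product S^2 x S^3 x S^4 has Poincare polynomial prod(1+t^d_i).
Expanding: b_0=1, b_2=1, b_3=1, b_4=1, b_5=1, b_6=1, b_7=1, b_9=1.
b_5 = 1

1


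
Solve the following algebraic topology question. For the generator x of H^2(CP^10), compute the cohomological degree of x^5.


|x| = 2 in H^*(CP^n).
|x^5| = 5 * |x| = 5 * 2 = 10

10


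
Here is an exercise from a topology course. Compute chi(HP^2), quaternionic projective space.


HP^2 has one cell in each dimension 0, 4, ..., 4*2 (2+1 cells, all even-dim).
chi = 2 + 1 = 3

3


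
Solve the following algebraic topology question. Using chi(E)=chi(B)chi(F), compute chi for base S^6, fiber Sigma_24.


chi(S^6) = 2 (n even), chi(Sigma_24) = 2 - 2*24 = -46.
chi(E) = 2 * (-46) = -92

-92


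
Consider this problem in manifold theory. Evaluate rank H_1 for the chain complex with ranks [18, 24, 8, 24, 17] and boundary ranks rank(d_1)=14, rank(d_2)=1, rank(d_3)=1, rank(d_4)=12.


rank H_k = rank(ker d_k) - rank(im d_{k+1}).
rank(ker d_1) = rank(C_1) - rank(d_1) = 24 - 14 = 10.
rank(im d_{1+1}) = 1.
rank H_1 = 10 - 1 = 9

9


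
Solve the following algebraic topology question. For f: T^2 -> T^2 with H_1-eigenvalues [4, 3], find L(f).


For a torus self-map: L(f) = det(I - A) where A acts on H_1.
L(f) = (1-4) * (1-3) = -3 * -2 = 6

6


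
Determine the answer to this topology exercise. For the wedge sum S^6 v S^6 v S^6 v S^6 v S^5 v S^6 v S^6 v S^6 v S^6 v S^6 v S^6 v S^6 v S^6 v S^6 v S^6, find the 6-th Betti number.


For a wedge of spheres, H_k (k>0) is free on one generator per sphere of dimension k.
Spheres of dimension 6: count = 14.
b_6 = 14

14


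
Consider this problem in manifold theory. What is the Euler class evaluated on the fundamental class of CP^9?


For any closed oriented manifold, <e(TM),[M]> = chi(M).
chi(CP^9) = 9+1 = 10

10


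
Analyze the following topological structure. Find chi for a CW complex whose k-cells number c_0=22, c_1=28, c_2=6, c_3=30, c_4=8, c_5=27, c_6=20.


chi = sum_k (-1)^k c_k.
= (-1)^0*22 + (-1)^1*28 + (-1)^2*6 + (-1)^3*30 + (-1)^4*8 + (-1)^5*27 + (-1)^6*20
= (22) + (-28) + (6) + (-30) + (8) + (-27) + (20)
= -29

-29


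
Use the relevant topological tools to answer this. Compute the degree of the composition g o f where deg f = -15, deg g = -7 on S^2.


Degree is multiplicative under composition: deg(g o f) = deg(g) * deg(f).
= -7 * -15 = 105

105


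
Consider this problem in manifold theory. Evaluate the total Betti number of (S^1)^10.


b_k(T^10) = C(10,k), so the sum over k is sum_k C(10,k) = 2^10.
Total = 2^10 = 1024

1024


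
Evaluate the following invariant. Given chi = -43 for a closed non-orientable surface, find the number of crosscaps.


chi = 2 - k for closed non-orientable surfaces with k crosscaps.
-43 = 2 - k
k = 2 - (-43) = 45

45


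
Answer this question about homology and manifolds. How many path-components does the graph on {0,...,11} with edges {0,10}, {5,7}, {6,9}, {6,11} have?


Run DFS/union-find over 12 vertices.
V = 12, E = 4.
Number of components = 8

8


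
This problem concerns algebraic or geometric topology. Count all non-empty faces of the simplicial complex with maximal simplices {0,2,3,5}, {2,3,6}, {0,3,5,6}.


Each maximal simplex on m vertices has 2^m - 1 nonempty faces.
Take the union (dedupe shared faces).
Total distinct faces = 25

25


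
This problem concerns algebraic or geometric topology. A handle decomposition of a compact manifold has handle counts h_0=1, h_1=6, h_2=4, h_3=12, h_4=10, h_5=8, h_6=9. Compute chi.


Handles of index k contribute (-1)^k to chi (same as CW cells).
chi = (1) + (-6) + (4) + (-12) + (10) + (-8) + (9) = -2

-2


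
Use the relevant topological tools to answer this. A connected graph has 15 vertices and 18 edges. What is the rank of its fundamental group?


For a connected graph: rank(pi_1) = b_1 = E - V + 1 = 1 - chi.
chi = V - E = 15 - 18 = -3.
rank = 1 - (-3) = 18 - 15 + 1 = 4

4


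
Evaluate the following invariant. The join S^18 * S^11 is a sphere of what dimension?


Join of spheres: S^m * S^n = S^{m+n+1}.
dim = 18 + 11 + 1 = 30

30


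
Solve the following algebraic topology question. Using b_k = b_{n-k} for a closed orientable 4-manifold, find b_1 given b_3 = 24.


Poincare duality for closed orientable n-manifolds: b_k = b_{n-k}.
Here n = 4, so b_1 = b_3 = 24

24


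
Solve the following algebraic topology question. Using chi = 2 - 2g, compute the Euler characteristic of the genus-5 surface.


For a closed orientable surface of genus g: chi = 2 - 2g.
Here g = 5.
chi = 2 - 2*5 = 2 - 10 = -8

-8


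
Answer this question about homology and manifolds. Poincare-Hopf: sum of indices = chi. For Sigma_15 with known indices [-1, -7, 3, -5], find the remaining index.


Poincare-Hopf: sum of indices = chi(M).
chi(Sigma_15) = 2 - 2*15 = -28.
Sum of known indices = -10.
x = chi - (sum known) = -28 - (-10) = -18

-18


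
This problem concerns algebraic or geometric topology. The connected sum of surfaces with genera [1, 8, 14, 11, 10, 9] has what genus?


Genus is additive under connected sum of orientable surfaces.
g = 1 + 8 + 14 + 11 + 10 + 9 = 53

53


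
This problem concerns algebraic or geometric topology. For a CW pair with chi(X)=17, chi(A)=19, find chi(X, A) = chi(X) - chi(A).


Relative Euler characteristic: chi(X, A) = chi(X) - chi(A).
= 17 - (19) = -2

-2


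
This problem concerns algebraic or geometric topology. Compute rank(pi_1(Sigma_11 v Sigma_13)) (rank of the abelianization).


For a wedge: H_1(A v B) = H_1(A) + H_1(B).
b_1(Sigma_11) = 22, b_1(Sigma_13) = 26.
b_1 = 22 + 26 = 48

48


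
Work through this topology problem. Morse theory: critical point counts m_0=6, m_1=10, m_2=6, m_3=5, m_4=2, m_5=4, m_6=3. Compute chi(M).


Morse theory: chi(M) = sum_k (-1)^k m_k where m_k = #(index-k critical points).
= (6) + (-10) + (6) + (-5) + (2) + (-4) + (3) = -2

-2


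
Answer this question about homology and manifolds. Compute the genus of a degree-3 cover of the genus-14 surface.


For an n-sheeted cover: chi(E) = n * chi(B).
chi(Sigma_14) = 2 - 2*14 = -26.
chi(E) = 3 * (-26) = -78.
genus(E) = (2 - chi(E))/2 = (2 - (-78))/2 = 80/2 = 40

40


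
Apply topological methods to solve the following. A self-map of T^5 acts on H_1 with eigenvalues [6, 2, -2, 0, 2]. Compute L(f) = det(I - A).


For a torus self-map: L(f) = det(I - A) where A acts on H_1.
L(f) = (1-6) * (1-2) * (1--2) * (1-0) * (1-2) = -5 * -1 * 3 * 1 * -1 = -15

-15


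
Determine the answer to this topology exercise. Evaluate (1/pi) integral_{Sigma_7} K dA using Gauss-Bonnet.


Gauss-Bonnet: integral K dA = 2*pi*chi(M).
chi(Sigma_7) = 2 - 2*7 = -12.
(integral K dA)/pi = 2*chi = 2*(-12) = -24

-24


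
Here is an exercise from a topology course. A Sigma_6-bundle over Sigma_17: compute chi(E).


For a fiber bundle F -> E -> B (with CW structure): chi(E) = chi(B) * chi(F).
chi(Sigma_17) = -32, chi(Sigma_6) = -10.
chi(E) = (-32) * (-10) = 320

320


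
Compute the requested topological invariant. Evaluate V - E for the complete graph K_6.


K_6: V = 6, E = C(6,2) = 15.
chi = V - E = 6 - 15 = -9

-9


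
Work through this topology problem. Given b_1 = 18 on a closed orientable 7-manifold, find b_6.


Poincare duality for closed orientable n-manifolds: b_k = b_{n-k}.
Here n = 7, so b_6 = b_1 = 18

18


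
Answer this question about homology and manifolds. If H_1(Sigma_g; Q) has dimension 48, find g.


For a closed orientable surface: b_1 = 2g.
48 = 2g
g = 48 / 2 = 24

24


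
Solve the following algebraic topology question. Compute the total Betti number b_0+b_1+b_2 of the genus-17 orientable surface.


For Sigma_17: b_0 = 1, b_1 = 2g = 34, b_2 = 1.
Total = 1 + 34 + 1 = 36

36


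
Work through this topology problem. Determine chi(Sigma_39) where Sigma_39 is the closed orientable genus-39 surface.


For a closed orientable surface of genus g: chi = 2 - 2g.
Here g = 39.
chi = 2 - 2*39 = 2 - 78 = -76

-76


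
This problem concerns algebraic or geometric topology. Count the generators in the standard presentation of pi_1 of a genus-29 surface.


Standard presentation: pi_1(Sigma_g) = <a_1,b_1,...,a_g,b_g | [a_1,b_1]...[a_g,b_g] = 1>.
Number of generators = 2g = 2*29 = 58

58


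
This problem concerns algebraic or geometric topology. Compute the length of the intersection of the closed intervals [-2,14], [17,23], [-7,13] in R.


Intersection = [max(a_i), min(b_i)] = [17, 13].
Since 17 > 13, the intersection is empty.
Length = 0

0


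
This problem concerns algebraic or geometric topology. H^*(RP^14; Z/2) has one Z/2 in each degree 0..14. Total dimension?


H^k(RP^14; Z/2) = Z/2 for each 0 <= k <= 14.
Total dimension = 14 + 1 = 15

15


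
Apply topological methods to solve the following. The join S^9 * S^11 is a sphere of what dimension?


Join of spheres: S^m * S^n = S^{m+n+1}.
dim = 9 + 11 + 1 = 21

21


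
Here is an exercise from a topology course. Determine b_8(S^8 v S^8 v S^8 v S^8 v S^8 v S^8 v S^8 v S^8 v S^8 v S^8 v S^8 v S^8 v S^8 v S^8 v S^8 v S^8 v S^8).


For a wedge of spheres, H_k (k>0) is free on one generator per sphere of dimension k.
Spheres of dimension 8: count = 17.
b_8 = 17

17


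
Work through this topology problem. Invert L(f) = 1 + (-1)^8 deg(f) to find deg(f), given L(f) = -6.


L(f) = 1 + (-1)^8 deg(f) on S^8.
-6 = 1 + (-1)^8 * deg(f)
(-1)^8 * deg(f) = -7
deg(f) = -7

-7


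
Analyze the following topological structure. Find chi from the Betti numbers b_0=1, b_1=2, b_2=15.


chi = sum_k (-1)^k b_k.
= (1) + (-2) + (15)
= 14

14


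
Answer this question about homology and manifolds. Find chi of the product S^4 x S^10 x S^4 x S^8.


chi is multiplicative: chi(X x Y) = chi(X) chi(Y).
Each even-dim sphere has chi = 2. There are 4 factors.
chi = 2^4 = 16

16


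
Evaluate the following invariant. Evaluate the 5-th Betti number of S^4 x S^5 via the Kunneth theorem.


Each S^d has Poincare polynomial 1 + t^d.
The product S^4 x S^5 has Poincare polynomial prod(1+t^d_i).
Expanding: b_0=1, b_4=1, b_5=1, b_9=1.
b_5 = 1

1


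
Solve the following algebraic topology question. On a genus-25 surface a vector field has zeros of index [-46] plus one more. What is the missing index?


Poincare-Hopf: sum of indices = chi(M).
chi(Sigma_25) = 2 - 2*25 = -48.
Sum of known indices = -46.
x = chi - (sum known) = -48 - (-46) = -2

-2


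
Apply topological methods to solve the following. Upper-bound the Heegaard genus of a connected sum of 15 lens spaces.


Heegaard genus satisfies g(A#B) <= g(A) + g(B).
Each lens space has g = 1.
Upper bound: 15 * 1 = 15

15


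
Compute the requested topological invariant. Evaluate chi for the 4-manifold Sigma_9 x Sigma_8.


chi(Sigma_9) = 2 - 2*9 = -16
chi(Sigma_8) = 2 - 2*8 = -14
chi(product) = (-16) * (-14) = 224

224


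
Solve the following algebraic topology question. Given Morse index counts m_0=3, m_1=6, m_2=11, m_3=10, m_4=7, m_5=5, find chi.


Morse theory: chi(M) = sum_k (-1)^k m_k where m_k = #(index-k critical points).
= (3) + (-6) + (11) + (-10) + (7) + (-5) = 0

0


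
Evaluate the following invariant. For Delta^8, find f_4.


Delta^8 has 8+1 vertices. A 4-face is a choice of 4+1 vertices.
f_4 = C(8+1, 4+1) = C(9,5) = 126

126


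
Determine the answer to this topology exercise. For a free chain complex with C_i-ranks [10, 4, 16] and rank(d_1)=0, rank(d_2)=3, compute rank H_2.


rank H_k = rank(ker d_k) - rank(im d_{k+1}).
rank(ker d_2) = rank(C_2) - rank(d_2) = 16 - 3 = 13.
rank(im d_{2+1}) = 0.
rank H_2 = 13 - 0 = 13

13


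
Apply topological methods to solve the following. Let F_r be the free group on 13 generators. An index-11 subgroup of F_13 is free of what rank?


Nielsen-Schreier: an index-n subgroup of F_r is free of rank 1 + n(r-1).
Equivalently: chi(cover) = n*chi(base); chi(vee_r S^1) = 1 - 13 = -12.
chi(E) = 11*(-12) = -132; rank = 1 - chi(E) = 1 - (-132) = 133.
rank = 1 + 11*(13-1) = 1 + 132 = 133

133


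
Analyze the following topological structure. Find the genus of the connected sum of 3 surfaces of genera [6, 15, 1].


Genus is additive under connected sum of orientable surfaces.
g = 6 + 15 + 1 = 22

22


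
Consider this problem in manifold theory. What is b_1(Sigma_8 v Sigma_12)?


For a wedge: H_1(A v B) = H_1(A) + H_1(B).
b_1(Sigma_8) = 16, b_1(Sigma_12) = 24.
b_1 = 16 + 24 = 40

40


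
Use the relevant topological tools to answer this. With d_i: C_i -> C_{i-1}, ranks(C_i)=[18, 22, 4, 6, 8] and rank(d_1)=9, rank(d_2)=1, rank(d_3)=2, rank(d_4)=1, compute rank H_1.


rank H_k = rank(ker d_k) - rank(im d_{k+1}).
rank(ker d_1) = rank(C_1) - rank(d_1) = 22 - 9 = 13.
rank(im d_{1+1}) = 1.
rank H_1 = 13 - 1 = 12

12


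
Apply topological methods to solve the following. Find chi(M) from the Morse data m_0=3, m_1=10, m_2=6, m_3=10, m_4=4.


Morse theory: chi(M) = sum_k (-1)^k m_k where m_k = #(index-k critical points).
= (3) + (-10) + (6) + (-10) + (4) = -7

-7


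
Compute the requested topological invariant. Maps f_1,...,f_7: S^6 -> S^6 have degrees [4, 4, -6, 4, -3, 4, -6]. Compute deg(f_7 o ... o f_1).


Degree is multiplicative: deg(composition) = product of degrees.
= (4) * (4) * (-6) * (4) * (-3) * (4) * (-6) = -27648

-27648


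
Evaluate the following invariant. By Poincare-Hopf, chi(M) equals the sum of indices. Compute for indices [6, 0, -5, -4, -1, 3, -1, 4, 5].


Poincare-Hopf: chi(M) = sum of indices of zeros.
chi = (6) + (0) + (-5) + (-4) + (-1) + (3) + (-1) + (4) + (5) = 7

7


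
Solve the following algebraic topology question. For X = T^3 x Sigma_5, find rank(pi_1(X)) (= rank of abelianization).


pi_1(A x B) = pi_1(A) x pi_1(B); rank of abelianization = b_1.
b_1(T^3) = 3, b_1(Sigma_5) = 2*5 = 10.
b_1(product) = 3 + 10 = 13

13


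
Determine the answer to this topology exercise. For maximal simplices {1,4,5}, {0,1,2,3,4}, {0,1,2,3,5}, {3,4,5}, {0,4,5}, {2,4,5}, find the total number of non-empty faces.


Each maximal simplex on m vertices has 2^m - 1 nonempty faces.
Take the union (dedupe shared faces).
Total distinct faces = 52

52


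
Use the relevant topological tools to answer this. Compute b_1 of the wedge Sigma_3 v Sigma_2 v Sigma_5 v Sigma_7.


For a wedge X v Y: reduced H_k(X v Y) = H_k(X) + H_k(Y).
Each Sigma_g contributes b_1 = 2g.
b_1 = 6 + 4 + 10 + 14 = 34

34


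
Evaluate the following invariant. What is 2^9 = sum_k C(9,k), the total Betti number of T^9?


b_k(T^9) = C(9,k), so the sum over k is sum_k C(9,k) = 2^9.
Total = 2^9 = 512

512


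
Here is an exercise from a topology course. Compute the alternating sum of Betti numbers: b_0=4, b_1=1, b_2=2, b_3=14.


chi = sum_k (-1)^k b_k.
= (4) + (-1) + (2) + (-14)
= -9

-9


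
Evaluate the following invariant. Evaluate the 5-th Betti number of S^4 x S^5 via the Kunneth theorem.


Each S^d has Poincare polynomial 1 + t^d.
The product S^4 x S^5 has Poincare polynomial prod(1+t^d_i).
Expanding: b_0=1, b_4=1, b_5=1, b_9=1.
b_5 = 1

1


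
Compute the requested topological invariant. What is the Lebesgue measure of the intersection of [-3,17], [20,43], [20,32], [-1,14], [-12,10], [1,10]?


Intersection = [max(a_i), min(b_i)] = [20, 10].
Since 20 > 10, the intersection is empty.
Length = 0

0


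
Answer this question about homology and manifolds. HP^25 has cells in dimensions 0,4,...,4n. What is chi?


HP^25 has one cell in each dimension 0, 4, ..., 4*25 (25+1 cells, all even-dim).
chi = 25 + 1 = 26

26


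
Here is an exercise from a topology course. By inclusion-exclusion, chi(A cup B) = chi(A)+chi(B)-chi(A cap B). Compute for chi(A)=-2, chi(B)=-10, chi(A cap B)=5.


chi(A cup B) = chi(A) + chi(B) - chi(A cap B)
= -2 + (-10) - (5)
= -17

-17


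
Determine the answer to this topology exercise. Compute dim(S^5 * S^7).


Join of spheres: S^m * S^n = S^{m+n+1}.
dim = 5 + 7 + 1 = 13

13


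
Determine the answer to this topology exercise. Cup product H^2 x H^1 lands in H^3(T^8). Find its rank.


Cup product: H^p x H^q -> H^{p+q}; here p+q = 2+1 = 3.
rank H^k(T^n) = C(n,k).
C(8,3) = 56

56


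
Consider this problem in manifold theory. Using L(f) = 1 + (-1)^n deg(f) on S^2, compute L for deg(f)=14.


On S^2: L(f) = tr(f_0*) + (-1)^2 tr(f_2*) = 1 + (-1)^2 * deg(f).
L(f) = 1 + (-1)^2 * 14 = 1 + 14 = 15

15


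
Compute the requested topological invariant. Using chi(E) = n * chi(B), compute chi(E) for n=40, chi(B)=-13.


For a finite covering: chi(E) = (number of sheets) * chi(B).
chi(E) = 40 * (-13) = -520

-520


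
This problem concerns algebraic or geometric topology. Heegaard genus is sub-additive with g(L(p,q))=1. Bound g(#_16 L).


Heegaard genus satisfies g(A#B) <= g(A) + g(B).
Each lens space has g = 1.
Upper bound: 16 * 1 = 16

16


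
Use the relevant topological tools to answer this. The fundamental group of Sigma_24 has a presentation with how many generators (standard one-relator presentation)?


Standard presentation: pi_1(Sigma_g) = <a_1,b_1,...,a_g,b_g | [a_1,b_1]...[a_g,b_g] = 1>.
Number of generators = 2g = 2*24 = 48

48


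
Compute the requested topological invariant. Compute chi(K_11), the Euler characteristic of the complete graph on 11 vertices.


K_11: V = 11, E = C(11,2) = 55.
chi = V - E = 11 - 55 = -44

-44


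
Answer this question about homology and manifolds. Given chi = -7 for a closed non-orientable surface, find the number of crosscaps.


chi = 2 - k for closed non-orientable surfaces with k crosscaps.
-7 = 2 - k
k = 2 - (-7) = 9

9


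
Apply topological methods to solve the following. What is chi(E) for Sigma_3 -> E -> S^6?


chi(S^6) = 2 (n even), chi(Sigma_3) = 2 - 2*3 = -4.
chi(E) = 2 * (-4) = -8

-8


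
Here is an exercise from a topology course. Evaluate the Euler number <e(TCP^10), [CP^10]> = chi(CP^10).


For any closed oriented manifold, <e(TM),[M]> = chi(M).
chi(CP^10) = 10+1 = 11

11


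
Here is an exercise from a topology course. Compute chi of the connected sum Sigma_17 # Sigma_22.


chi(Sigma_17) = 2 - 2*17 = -32
chi(Sigma_22) = 2 - 2*22 = -42
For surfaces: chi(A#B) = chi(A) + chi(B) - 2.
chi = -32 + -42 - 2 = -76

-76


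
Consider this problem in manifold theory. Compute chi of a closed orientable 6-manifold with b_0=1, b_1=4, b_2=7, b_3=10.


By Poincare duality b_k = b_{6-k}, so full Betti numbers: b_0=1, b_1=4, b_2=7, b_3=10, b_4=7, b_5=4, b_6=1.
chi = sum (-1)^k b_k = -2

-2


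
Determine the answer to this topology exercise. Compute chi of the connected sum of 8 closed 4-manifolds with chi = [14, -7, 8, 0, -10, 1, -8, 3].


For n-manifolds: chi(A#B) = chi(A) + chi(B) - chi(S^4).
chi(S^4) = 1 + (-1)^4 = 2.
chi(#) = (sum chi_i) - (8-1)*chi(S^4) = 1 - 7*2 = -13

-13


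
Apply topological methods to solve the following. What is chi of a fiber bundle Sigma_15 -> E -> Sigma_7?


For a fiber bundle F -> E -> B (with CW structure): chi(E) = chi(B) * chi(F).
chi(Sigma_7) = -12, chi(Sigma_15) = -28.
chi(E) = (-12) * (-28) = 336

336


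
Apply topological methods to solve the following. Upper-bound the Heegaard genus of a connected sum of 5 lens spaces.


Heegaard genus satisfies g(A#B) <= g(A) + g(B).
Each lens space has g = 1.
Upper bound: 5 * 1 = 5

5


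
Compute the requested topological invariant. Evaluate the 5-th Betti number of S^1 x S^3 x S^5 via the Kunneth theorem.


Each S^d has Poincare polynomial 1 + t^d.
The product S^1 x S^3 x S^5 has Poincare polynomial prod(1+t^d_i).
Expanding: b_0=1, b_1=1, b_3=1, b_4=1, b_5=1, b_6=1, b_8=1, b_9=1.
b_5 = 1

1


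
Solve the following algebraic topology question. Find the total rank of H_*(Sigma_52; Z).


For Sigma_52: b_0 = 1, b_1 = 2g = 104, b_2 = 1.
Total = 1 + 104 + 1 = 106

106


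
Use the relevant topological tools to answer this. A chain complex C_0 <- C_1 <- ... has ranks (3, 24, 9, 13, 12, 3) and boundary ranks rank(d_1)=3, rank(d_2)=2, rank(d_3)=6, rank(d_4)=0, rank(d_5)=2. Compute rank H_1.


rank H_k = rank(ker d_k) - rank(im d_{k+1}).
rank(ker d_1) = rank(C_1) - rank(d_1) = 24 - 3 = 21.
rank(im d_{1+1}) = 2.
rank H_1 = 21 - 2 = 19

19


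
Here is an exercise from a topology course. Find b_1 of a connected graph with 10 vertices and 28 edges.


For a connected graph: rank(pi_1) = b_1 = E - V + 1 = 1 - chi.
chi = V - E = 10 - 28 = -18.
rank = 1 - (-18) = 28 - 10 + 1 = 19

19


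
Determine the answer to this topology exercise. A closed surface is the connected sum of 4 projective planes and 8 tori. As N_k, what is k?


Since a >= 1, the sum is non-orientable; each T^2 can be replaced by RP^2 # RP^2 (since T^2#RP^2 = 3RP^2).
Total crosscaps k = 4 + 2*8 = 20.
Check via chi: chi = 4*1 + 8*0 - (4+8-1)*2 = -18 = 2 - k = -18. Consistent.

20


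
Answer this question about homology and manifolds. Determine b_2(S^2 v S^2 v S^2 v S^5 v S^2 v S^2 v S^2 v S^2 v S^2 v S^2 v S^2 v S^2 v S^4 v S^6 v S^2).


For a wedge of spheres, H_k (k>0) is free on one generator per sphere of dimension k.
Spheres of dimension 2: count = 12.
b_2 = 12

12


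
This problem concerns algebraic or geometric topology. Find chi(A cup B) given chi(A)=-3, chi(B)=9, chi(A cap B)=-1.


chi(A cup B) = chi(A) + chi(B) - chi(A cap B)
= -3 + (9) - (-1)
= 7

7


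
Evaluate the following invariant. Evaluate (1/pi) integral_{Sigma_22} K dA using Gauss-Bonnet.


Gauss-Bonnet: integral K dA = 2*pi*chi(M).
chi(Sigma_22) = 2 - 2*22 = -42.
(integral K dA)/pi = 2*chi = 2*(-42) = -84

-84
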